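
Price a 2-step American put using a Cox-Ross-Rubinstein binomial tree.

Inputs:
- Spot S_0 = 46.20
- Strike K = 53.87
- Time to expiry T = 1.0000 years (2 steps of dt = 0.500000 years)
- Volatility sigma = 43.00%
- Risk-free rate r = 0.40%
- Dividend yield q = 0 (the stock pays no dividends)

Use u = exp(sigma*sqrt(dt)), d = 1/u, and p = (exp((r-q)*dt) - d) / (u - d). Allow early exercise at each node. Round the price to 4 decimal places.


dt = T/N = 0.500000
u = exp(sigma*sqrt(dt)) = 1.355345; d = 1/u = 0.737820
p = (exp((r-q)*dt) - d) / (u - d) = 0.427808
Discount per step: exp(-r*dt) = 0.998002
Stock lattice S(k, i) with i counting down-moves:
  k=0: S(0,0) = 46.2000
  k=1: S(1,0) = 62.6169; S(1,1) = 34.0873
  k=2: S(2,0) = 84.8675; S(2,1) = 46.2000; S(2,2) = 25.1503
Terminal payoffs V(N, i) = max(K - S_T, 0):
  V(2,0) = 0.000000; V(2,1) = 7.670000; V(2,2) = 28.719747
Backward induction: V(k, i) = exp(-r*dt) * [p * V(k+1, i) + (1-p) * V(k+1, i+1)]; then take max(V_cont, immediate exercise) for American.
  V(1,0) = exp(-r*dt) * [p*0.000000 + (1-p)*7.670000] = 4.379942; exercise = 0.000000; V(1,0) = max -> 4.379942
  V(1,1) = exp(-r*dt) * [p*7.670000 + (1-p)*28.719747] = 19.675102; exercise = 19.782734; V(1,1) = max -> 19.782734
  V(0,0) = exp(-r*dt) * [p*4.379942 + (1-p)*19.782734] = 13.166932; exercise = 7.670000; V(0,0) = max -> 13.166932

Answer: Price = V(0,0) = 13.1669


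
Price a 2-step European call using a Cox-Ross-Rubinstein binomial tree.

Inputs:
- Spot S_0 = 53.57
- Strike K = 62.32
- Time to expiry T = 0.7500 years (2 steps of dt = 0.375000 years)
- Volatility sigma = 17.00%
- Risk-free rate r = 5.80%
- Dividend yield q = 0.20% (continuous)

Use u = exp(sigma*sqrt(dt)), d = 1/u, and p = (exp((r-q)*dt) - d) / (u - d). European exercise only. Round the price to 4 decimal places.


Answer: Price = V(0,0) = 1.1583

Derivation:
dt = T/N = 0.375000
u = exp(sigma*sqrt(dt)) = 1.109715; d = 1/u = 0.901132
p = (exp((r-q)*dt) - d) / (u - d) = 0.575742
Discount per step: exp(-r*dt) = 0.978485
Stock lattice S(k, i) with i counting down-moves:
  k=0: S(0,0) = 53.5700
  k=1: S(1,0) = 59.4474; S(1,1) = 48.2737
  k=2: S(2,0) = 65.9697; S(2,1) = 53.5700; S(2,2) = 43.5009
Terminal payoffs V(N, i) = max(S_T - K, 0):
  V(2,0) = 3.649719; V(2,1) = 0.000000; V(2,2) = 0.000000
Backward induction: V(k, i) = exp(-r*dt) * [p * V(k+1, i) + (1-p) * V(k+1, i+1)].
  V(1,0) = exp(-r*dt) * [p*3.649719 + (1-p)*0.000000] = 2.056086
  V(1,1) = exp(-r*dt) * [p*0.000000 + (1-p)*0.000000] = 0.000000
  V(0,0) = exp(-r*dt) * [p*2.056086 + (1-p)*0.000000] = 1.158305


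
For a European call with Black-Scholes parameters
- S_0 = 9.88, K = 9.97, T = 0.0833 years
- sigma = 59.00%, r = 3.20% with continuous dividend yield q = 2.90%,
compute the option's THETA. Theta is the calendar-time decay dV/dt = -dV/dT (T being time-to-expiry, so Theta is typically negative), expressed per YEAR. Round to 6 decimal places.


d1 = 0.0333571213; d2 = -0.1369271411
phi(d1) = 0.3987203911; exp(-qT) = 0.9975872155; exp(-rT) = 0.9973379496
Theta = -S*exp(-qT)*phi(d1)*sigma/(2*sqrt(T)) - r*K*exp(-rT)*N(d2) + q*S*exp(-qT)*N(d1)
N(d1) = 0.5133050985; N(d2) = 0.4455441927; sqrt(T) = 0.2886173938
Term 1 = -9.8800 * 0.9975872155 * 0.3987203911 * 0.5900 / (2 * 0.2886173938) = -4.0167590544
Term 2 = -0.0320 * 9.9700 * 0.9973379496 * 0.4455441927 = -0.1417680183
Term 3 = 0.0290 * 9.8800 * 0.9975872155 * 0.5133050985 = 0.1467173234
Theta = -4.0167590544 + (-0.1417680183) + (0.1467173234) = -4.011810

Answer: Theta = -4.011810


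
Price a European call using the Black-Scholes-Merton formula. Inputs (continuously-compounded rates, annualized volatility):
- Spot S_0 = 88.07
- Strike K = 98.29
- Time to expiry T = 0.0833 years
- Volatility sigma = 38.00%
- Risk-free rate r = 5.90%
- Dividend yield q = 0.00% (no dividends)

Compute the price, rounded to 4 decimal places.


d1 = (ln(S/K) + (r - q + 0.5*sigma^2) * T) / (sigma * sqrt(T)) = -0.90140626
d2 = d1 - sigma * sqrt(T) = -1.01108087
exp(-rT) = 0.99509736; exp(-qT) = 1.00000000
C = S_0 * exp(-qT) * N(d1) - K * exp(-rT) * N(d2)
N(d1) = 0.18368618; N(d2) = 0.15598886
C = 88.0700 * 1.00000000 * 0.18368618 - 98.2900 * 0.99509736 * 0.15598886 = 0.9203

Answer: Price = 0.9203


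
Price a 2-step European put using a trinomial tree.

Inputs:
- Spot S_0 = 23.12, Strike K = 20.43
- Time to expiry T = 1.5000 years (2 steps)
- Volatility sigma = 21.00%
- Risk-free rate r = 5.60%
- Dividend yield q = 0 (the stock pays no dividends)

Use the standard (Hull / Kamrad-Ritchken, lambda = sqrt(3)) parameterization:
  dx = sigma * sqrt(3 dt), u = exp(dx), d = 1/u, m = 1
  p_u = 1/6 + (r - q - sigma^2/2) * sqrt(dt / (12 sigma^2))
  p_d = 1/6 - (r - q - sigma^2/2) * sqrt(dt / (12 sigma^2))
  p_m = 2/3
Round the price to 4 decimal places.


dt = T/N = 0.750000; dx = sigma*sqrt(3*dt) = 0.315000
u = exp(dx) = 1.370259; d = 1/u = 0.729789
p_u = 0.207083, p_m = 0.666667, p_d = 0.126250
Discount per step: exp(-r*dt) = 0.958870
Stock lattice S(k, j) with j the centered position index:
  k=0: S(0,+0) = 23.1200
  k=1: S(1,-1) = 16.8727; S(1,+0) = 23.1200; S(1,+1) = 31.6804
  k=2: S(2,-2) = 12.3135; S(2,-1) = 16.8727; S(2,+0) = 23.1200; S(2,+1) = 31.6804; S(2,+2) = 43.4104
Terminal payoffs V(N, j) = max(K - S_T, 0):
  V(2,-2) = 8.116478; V(2,-1) = 3.557281; V(2,+0) = 0.000000; V(2,+1) = 0.000000; V(2,+2) = 0.000000
Backward induction: V(k, j) = exp(-r*dt) * [p_u * V(k+1, j+1) + p_m * V(k+1, j) + p_d * V(k+1, j-1)]
  V(1,-1) = exp(-r*dt) * [p_u*0.000000 + p_m*3.557281 + p_d*8.116478] = 3.256539
  V(1,+0) = exp(-r*dt) * [p_u*0.000000 + p_m*0.000000 + p_d*3.557281] = 0.430635
  V(1,+1) = exp(-r*dt) * [p_u*0.000000 + p_m*0.000000 + p_d*0.000000] = 0.000000
  V(0,+0) = exp(-r*dt) * [p_u*0.000000 + p_m*0.430635 + p_d*3.256539] = 0.669510

Answer: Price = V(0,0) = 0.6695


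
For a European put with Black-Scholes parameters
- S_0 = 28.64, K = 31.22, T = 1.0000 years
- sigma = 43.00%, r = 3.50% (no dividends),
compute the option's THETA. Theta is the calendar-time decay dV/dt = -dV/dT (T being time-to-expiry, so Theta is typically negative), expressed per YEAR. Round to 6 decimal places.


d1 = 0.0958033186; d2 = -0.3341966814
phi(d1) = 0.3971156737; exp(-qT) = 1.0000000000; exp(-rT) = 0.9656054163
Theta = -S*exp(-qT)*phi(d1)*sigma/(2*sqrt(T)) + r*K*exp(-rT)*N(-d2) - q*S*exp(-qT)*N(-d1)
N(-d1) = 0.4618383908; N(-d2) = 0.6308844260; sqrt(T) = 1.0000000000
Term 1 = -28.6400 * 1.0000000000 * 0.3971156737 * 0.4300 / (2 * 1.0000000000) = -2.4452794724
Term 2 = 0.0350 * 31.2200 * 0.9656054163 * 0.6308844260 = 0.6656569071
Term 3 = 0 (no dividend yield, q = 0)
Theta = -2.4452794724 + (0.6656569071) + (0.0000000000) = -1.779623

Answer: Theta = -1.779623


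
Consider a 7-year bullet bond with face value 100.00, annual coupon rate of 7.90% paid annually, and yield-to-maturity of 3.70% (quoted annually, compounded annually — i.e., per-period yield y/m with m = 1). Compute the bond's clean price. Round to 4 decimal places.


Answer: Price = 125.4905

Derivation:
Coupon per period c = face * coupon_rate / m = 7.900000
Periods per year m = 1; per-period yield y/m = 0.037000
Number of cashflows N = 7
Cashflows (t years, CF_t, discount factor 1/(1+y/m)^(m*t), PV):
  t = 1.0000: CF_t = 7.900000, DF = 0.964320, PV = 7.618129
  t = 2.0000: CF_t = 7.900000, DF = 0.929913, PV = 7.346316
  t = 3.0000: CF_t = 7.900000, DF = 0.896734, PV = 7.084200
  t = 4.0000: CF_t = 7.900000, DF = 0.864739, PV = 6.831437
  t = 5.0000: CF_t = 7.900000, DF = 0.833885, PV = 6.587692
  t = 6.0000: CF_t = 7.900000, DF = 0.804132, PV = 6.352645
  t = 7.0000: CF_t = 107.900000, DF = 0.775441, PV = 83.670073
Price P = sum_t PV_t = 125.490492


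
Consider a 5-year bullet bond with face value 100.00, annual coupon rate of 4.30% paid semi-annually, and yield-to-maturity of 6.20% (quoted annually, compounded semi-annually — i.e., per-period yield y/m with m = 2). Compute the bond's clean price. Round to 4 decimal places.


Coupon per period c = face * coupon_rate / m = 2.150000
Periods per year m = 2; per-period yield y/m = 0.031000
Number of cashflows N = 10
Cashflows (t years, CF_t, discount factor 1/(1+y/m)^(m*t), PV):
  t = 0.5000: CF_t = 2.150000, DF = 0.969932, PV = 2.085354
  t = 1.0000: CF_t = 2.150000, DF = 0.940768, PV = 2.022652
  t = 1.5000: CF_t = 2.150000, DF = 0.912481, PV = 1.961835
  t = 2.0000: CF_t = 2.150000, DF = 0.885045, PV = 1.902847
  t = 2.5000: CF_t = 2.150000, DF = 0.858434, PV = 1.845632
  t = 3.0000: CF_t = 2.150000, DF = 0.832622, PV = 1.790138
  t = 3.5000: CF_t = 2.150000, DF = 0.807587, PV = 1.736312
  t = 4.0000: CF_t = 2.150000, DF = 0.783305, PV = 1.684105
  t = 4.5000: CF_t = 2.150000, DF = 0.759752, PV = 1.633467
  t = 5.0000: CF_t = 102.150000, DF = 0.736908, PV = 75.275165
Price P = sum_t PV_t = 91.937507

Answer: Price = 91.9375


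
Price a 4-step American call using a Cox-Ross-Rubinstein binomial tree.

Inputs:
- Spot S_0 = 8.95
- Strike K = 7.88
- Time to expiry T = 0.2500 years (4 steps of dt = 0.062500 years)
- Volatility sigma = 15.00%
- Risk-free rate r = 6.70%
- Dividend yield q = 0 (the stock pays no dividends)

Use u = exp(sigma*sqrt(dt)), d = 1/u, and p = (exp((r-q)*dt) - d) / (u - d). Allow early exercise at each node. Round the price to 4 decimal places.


dt = T/N = 0.062500
u = exp(sigma*sqrt(dt)) = 1.038212; d = 1/u = 0.963194
p = (exp((r-q)*dt) - d) / (u - d) = 0.546563
Discount per step: exp(-r*dt) = 0.995821
Stock lattice S(k, i) with i counting down-moves:
  k=0: S(0,0) = 8.9500
  k=1: S(1,0) = 9.2920; S(1,1) = 8.6206
  k=2: S(2,0) = 9.6471; S(2,1) = 8.9500; S(2,2) = 8.3033
  k=3: S(3,0) = 10.0157; S(3,1) = 9.2920; S(3,2) = 8.6206; S(3,3) = 7.9977
  k=4: S(4,0) = 10.3984; S(4,1) = 9.6471; S(4,2) = 8.9500; S(4,3) = 8.3033; S(4,4) = 7.7033
Terminal payoffs V(N, i) = max(S_T - K, 0):
  V(4,0) = 2.518416; V(4,1) = 1.767063; V(4,2) = 1.070000; V(4,3) = 0.423304; V(4,4) = 0.000000
Backward induction: V(k, i) = exp(-r*dt) * [p * V(k+1, i) + (1-p) * V(k+1, i+1)]; then take max(V_cont, immediate exercise) for American.
  V(3,0) = exp(-r*dt) * [p*2.518416 + (1-p)*1.767063] = 2.168625; exercise = 2.135697; V(3,0) = max -> 2.168625
  V(3,1) = exp(-r*dt) * [p*1.767063 + (1-p)*1.070000] = 1.444926; exercise = 1.411997; V(3,1) = max -> 1.444926
  V(3,2) = exp(-r*dt) * [p*1.070000 + (1-p)*0.423304] = 0.773519; exercise = 0.740590; V(3,2) = max -> 0.773519
  V(3,3) = exp(-r*dt) * [p*0.423304 + (1-p)*0.000000] = 0.230396; exercise = 0.117696; V(3,3) = max -> 0.230396
  V(2,0) = exp(-r*dt) * [p*2.168625 + (1-p)*1.444926] = 1.832783; exercise = 1.767063; V(2,0) = max -> 1.832783
  V(2,1) = exp(-r*dt) * [p*1.444926 + (1-p)*0.773519] = 1.135719; exercise = 1.070000; V(2,1) = max -> 1.135719
  V(2,2) = exp(-r*dt) * [p*0.773519 + (1-p)*0.230396] = 0.525044; exercise = 0.423304; V(2,2) = max -> 0.525044
  V(1,0) = exp(-r*dt) * [p*1.832783 + (1-p)*1.135719] = 1.510371; exercise = 1.411997; V(1,0) = max -> 1.510371
  V(1,1) = exp(-r*dt) * [p*1.135719 + (1-p)*0.525044] = 0.855228; exercise = 0.740590; V(1,1) = max -> 0.855228
  V(0,0) = exp(-r*dt) * [p*1.510371 + (1-p)*0.855228] = 1.208235; exercise = 1.070000; V(0,0) = max -> 1.208235

Answer: Price = V(0,0) = 1.2082


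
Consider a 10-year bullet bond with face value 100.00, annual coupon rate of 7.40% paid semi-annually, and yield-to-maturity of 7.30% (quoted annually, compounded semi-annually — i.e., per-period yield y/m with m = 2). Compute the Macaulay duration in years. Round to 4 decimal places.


Coupon per period c = face * coupon_rate / m = 3.700000
Periods per year m = 2; per-period yield y/m = 0.036500
Number of cashflows N = 20
Cashflows (t years, CF_t, discount factor 1/(1+y/m)^(m*t), PV):
  t = 0.5000: CF_t = 3.700000, DF = 0.964785, PV = 3.569706
  t = 1.0000: CF_t = 3.700000, DF = 0.930811, PV = 3.444000
  t = 1.5000: CF_t = 3.700000, DF = 0.898033, PV = 3.322720
  t = 2.0000: CF_t = 3.700000, DF = 0.866409, PV = 3.205712
  t = 2.5000: CF_t = 3.700000, DF = 0.835898, PV = 3.092824
  t = 3.0000: CF_t = 3.700000, DF = 0.806462, PV = 2.983911
  t = 3.5000: CF_t = 3.700000, DF = 0.778063, PV = 2.878834
  t = 4.0000: CF_t = 3.700000, DF = 0.750664, PV = 2.777457
  t = 4.5000: CF_t = 3.700000, DF = 0.724230, PV = 2.679649
  t = 5.0000: CF_t = 3.700000, DF = 0.698726, PV = 2.585286
  t = 5.5000: CF_t = 3.700000, DF = 0.674121, PV = 2.494246
  t = 6.0000: CF_t = 3.700000, DF = 0.650382, PV = 2.406412
  t = 6.5000: CF_t = 3.700000, DF = 0.627479, PV = 2.321671
  t = 7.0000: CF_t = 3.700000, DF = 0.605382, PV = 2.239914
  t = 7.5000: CF_t = 3.700000, DF = 0.584064, PV = 2.161037
  t = 8.0000: CF_t = 3.700000, DF = 0.563496, PV = 2.084936
  t = 8.5000: CF_t = 3.700000, DF = 0.543653, PV = 2.011516
  t = 9.0000: CF_t = 3.700000, DF = 0.524508, PV = 1.940681
  t = 9.5000: CF_t = 3.700000, DF = 0.506038, PV = 1.872341
  t = 10.0000: CF_t = 103.700000, DF = 0.488218, PV = 50.628216
Price P = sum_t PV_t = 100.701071
Macaulay numerator sum_t t * PV_t:
  t * PV_t at t = 0.5000: 1.784853
  t * PV_t at t = 1.0000: 3.444000
  t * PV_t at t = 1.5000: 4.984081
  t * PV_t at t = 2.0000: 6.411424
  t * PV_t at t = 2.5000: 7.732060
  t * PV_t at t = 3.0000: 8.951733
  t * PV_t at t = 3.5000: 10.075918
  t * PV_t at t = 4.0000: 11.109826
  t * PV_t at t = 4.5000: 12.058422
  t * PV_t at t = 5.0000: 12.926432
  t * PV_t at t = 5.5000: 13.718355
  t * PV_t at t = 6.0000: 14.438474
  t * PV_t at t = 6.5000: 15.090864
  t * PV_t at t = 7.0000: 15.679401
  t * PV_t at t = 7.5000: 16.207775
  t * PV_t at t = 8.0000: 16.679492
  t * PV_t at t = 8.5000: 17.097887
  t * PV_t at t = 9.0000: 17.466131
  t * PV_t at t = 9.5000: 17.787238
  t * PV_t at t = 10.0000: 506.282164
Macaulay duration D = (sum_t t * PV_t) / P = 729.926529 / 100.701071 = 7.248449

Answer: Macaulay duration = 7.2484 years


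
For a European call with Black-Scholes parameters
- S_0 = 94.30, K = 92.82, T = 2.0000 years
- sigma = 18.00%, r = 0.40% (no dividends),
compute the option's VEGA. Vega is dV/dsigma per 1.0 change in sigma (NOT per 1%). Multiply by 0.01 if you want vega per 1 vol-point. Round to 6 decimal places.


Answer: Vega = 51.921296

Derivation:
d1 = 0.2208493089; d2 = -0.0337091323
phi(d1) = 0.3893308659; exp(-qT) = 1.0000000000; exp(-rT) = 0.9920319148
Vega = S * exp(-qT) * phi(d1) * sqrt(T) = 94.3000 * 1.0000000000 * 0.3893308659 * 1.4142135624 = 51.921296


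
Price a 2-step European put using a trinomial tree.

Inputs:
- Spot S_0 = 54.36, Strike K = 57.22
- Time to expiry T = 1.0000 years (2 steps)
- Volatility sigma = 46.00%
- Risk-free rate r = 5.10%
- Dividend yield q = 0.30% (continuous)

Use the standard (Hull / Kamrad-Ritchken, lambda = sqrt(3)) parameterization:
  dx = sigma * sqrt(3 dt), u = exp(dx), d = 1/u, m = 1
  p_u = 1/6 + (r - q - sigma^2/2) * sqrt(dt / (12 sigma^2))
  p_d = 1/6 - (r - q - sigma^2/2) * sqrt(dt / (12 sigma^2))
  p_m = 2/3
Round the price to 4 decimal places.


dt = T/N = 0.500000; dx = sigma*sqrt(3*dt) = 0.563383
u = exp(dx) = 1.756604; d = 1/u = 0.569280
p_u = 0.141018, p_m = 0.666667, p_d = 0.192315
Discount per step: exp(-r*dt) = 0.974822
Stock lattice S(k, j) with j the centered position index:
  k=0: S(0,+0) = 54.3600
  k=1: S(1,-1) = 30.9461; S(1,+0) = 54.3600; S(1,+1) = 95.4890
  k=2: S(2,-2) = 17.6170; S(2,-1) = 30.9461; S(2,+0) = 54.3600; S(2,+1) = 95.4890; S(2,+2) = 167.7364
Terminal payoffs V(N, j) = max(K - S_T, 0):
  V(2,-2) = 39.603018; V(2,-1) = 26.273932; V(2,+0) = 2.860000; V(2,+1) = 0.000000; V(2,+2) = 0.000000
Backward induction: V(k, j) = exp(-r*dt) * [p_u * V(k+1, j+1) + p_m * V(k+1, j) + p_d * V(k+1, j-1)]
  V(1,-1) = exp(-r*dt) * [p_u*2.860000 + p_m*26.273932 + p_d*39.603018] = 24.892609
  V(1,+0) = exp(-r*dt) * [p_u*0.000000 + p_m*2.860000 + p_d*26.273932] = 6.784321
  V(1,+1) = exp(-r*dt) * [p_u*0.000000 + p_m*0.000000 + p_d*2.860000] = 0.536174
  V(0,+0) = exp(-r*dt) * [p_u*0.536174 + p_m*6.784321 + p_d*24.892609] = 9.149411

Answer: Price = V(0,0) = 9.1494


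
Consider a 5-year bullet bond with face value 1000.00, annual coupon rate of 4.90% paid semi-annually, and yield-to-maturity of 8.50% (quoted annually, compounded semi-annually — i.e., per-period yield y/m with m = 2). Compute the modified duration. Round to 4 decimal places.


Coupon per period c = face * coupon_rate / m = 24.500000
Periods per year m = 2; per-period yield y/m = 0.042500
Number of cashflows N = 10
Cashflows (t years, CF_t, discount factor 1/(1+y/m)^(m*t), PV):
  t = 0.5000: CF_t = 24.500000, DF = 0.959233, PV = 23.501199
  t = 1.0000: CF_t = 24.500000, DF = 0.920127, PV = 22.543117
  t = 1.5000: CF_t = 24.500000, DF = 0.882616, PV = 21.624093
  t = 2.0000: CF_t = 24.500000, DF = 0.846634, PV = 20.742535
  t = 2.5000: CF_t = 24.500000, DF = 0.812119, PV = 19.896916
  t = 3.0000: CF_t = 24.500000, DF = 0.779011, PV = 19.085771
  t = 3.5000: CF_t = 24.500000, DF = 0.747253, PV = 18.307694
  t = 4.0000: CF_t = 24.500000, DF = 0.716789, PV = 17.561337
  t = 4.5000: CF_t = 24.500000, DF = 0.687568, PV = 16.845407
  t = 5.0000: CF_t = 1024.500000, DF = 0.659537, PV = 675.695966
Price P = sum_t PV_t = 855.804034
First compute Macaulay numerator sum_t t * PV_t:
  t * PV_t at t = 0.5000: 11.750600
  t * PV_t at t = 1.0000: 22.543117
  t * PV_t at t = 1.5000: 32.436139
  t * PV_t at t = 2.0000: 41.485070
  t * PV_t at t = 2.5000: 49.742290
  t * PV_t at t = 3.0000: 57.257312
  t * PV_t at t = 3.5000: 64.076928
  t * PV_t at t = 4.0000: 70.245348
  t * PV_t at t = 4.5000: 75.804332
  t * PV_t at t = 5.0000: 3378.479831
Macaulay duration D = 3803.820966 / 855.804034 = 4.444734
Modified duration = D / (1 + y/m) = 4.444734 / (1 + 0.042500) = 4.263533

Answer: Modified duration = 4.2635


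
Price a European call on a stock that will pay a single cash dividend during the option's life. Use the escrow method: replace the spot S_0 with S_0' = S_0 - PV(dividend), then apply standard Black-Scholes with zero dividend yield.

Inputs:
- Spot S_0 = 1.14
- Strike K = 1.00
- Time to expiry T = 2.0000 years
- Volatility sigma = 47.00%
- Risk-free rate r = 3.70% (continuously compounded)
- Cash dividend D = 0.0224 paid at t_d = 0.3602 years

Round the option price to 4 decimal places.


PV(D) = D * exp(-r * t_d) = 0.0224 * 0.98676102 = 0.02210345
S_0' = S_0 - PV(D) = 1.1400 - 0.02210345 = 1.11789655
d1 = (ln(S_0'/K) + (r + sigma^2/2)*T) / (sigma*sqrt(T)) = 0.61134473
d2 = d1 - sigma*sqrt(T) = -0.05333565
exp(-rT) = 0.92867169
N(d1) = 0.72951431; N(d2) = 0.47873224
C = S_0' * N(d1) - K * exp(-rT) * N(d2) = 1.11789655 * 0.72951431 - 1.0000 * 0.92867169 * 0.47873224 = 0.3709

Answer: Price = 0.3709


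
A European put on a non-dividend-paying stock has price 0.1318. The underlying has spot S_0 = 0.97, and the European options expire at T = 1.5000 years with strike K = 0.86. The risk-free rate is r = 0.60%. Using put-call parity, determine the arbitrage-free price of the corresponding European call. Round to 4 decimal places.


Put-call parity: C - P = S_0 * exp(-qT) - K * exp(-rT).
S_0 * exp(-qT) = 0.9700 * 1.00000000 = 0.97000000
K * exp(-rT) = 0.8600 * 0.99104038 = 0.85229473
C = P + S*exp(-qT) - K*exp(-rT)
C = 0.1318 + 0.97000000 - 0.85229473 = 0.2495

Answer: Call price = 0.2495


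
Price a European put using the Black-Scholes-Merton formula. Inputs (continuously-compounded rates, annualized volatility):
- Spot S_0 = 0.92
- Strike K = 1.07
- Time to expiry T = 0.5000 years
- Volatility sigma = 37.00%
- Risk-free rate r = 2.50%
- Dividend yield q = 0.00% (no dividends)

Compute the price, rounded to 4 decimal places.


d1 = (ln(S/K) + (r - q + 0.5*sigma^2) * T) / (sigma * sqrt(T)) = -0.39871365
d2 = d1 - sigma * sqrt(T) = -0.66034316
exp(-rT) = 0.98757780; exp(-qT) = 1.00000000
P = K * exp(-rT) * N(-d2) - S_0 * exp(-qT) * N(-d1)
N(-d1) = 0.65494790; N(-d2) = 0.74548318
P = 1.0700 * 0.98757780 * 0.74548318 - 0.9200 * 1.00000000 * 0.65494790 = 0.1852

Answer: Price = 0.1852


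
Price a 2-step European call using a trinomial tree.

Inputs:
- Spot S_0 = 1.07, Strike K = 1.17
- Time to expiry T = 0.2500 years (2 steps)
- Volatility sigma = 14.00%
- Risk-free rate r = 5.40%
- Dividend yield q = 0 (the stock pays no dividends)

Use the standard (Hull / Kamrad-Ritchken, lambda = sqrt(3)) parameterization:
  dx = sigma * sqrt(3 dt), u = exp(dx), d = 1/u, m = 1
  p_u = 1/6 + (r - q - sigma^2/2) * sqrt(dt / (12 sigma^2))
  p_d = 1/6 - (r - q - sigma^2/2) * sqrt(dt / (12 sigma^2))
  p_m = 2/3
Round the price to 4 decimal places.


Answer: Price = V(0,0) = 0.0039

Derivation:
dt = T/N = 0.125000; dx = sigma*sqrt(3*dt) = 0.085732
u = exp(dx) = 1.089514; d = 1/u = 0.917840
p_u = 0.198889, p_m = 0.666667, p_d = 0.134444
Discount per step: exp(-r*dt) = 0.993273
Stock lattice S(k, j) with j the centered position index:
  k=0: S(0,+0) = 1.0700
  k=1: S(1,-1) = 0.9821; S(1,+0) = 1.0700; S(1,+1) = 1.1658
  k=2: S(2,-2) = 0.9014; S(2,-1) = 0.9821; S(2,+0) = 1.0700; S(2,+1) = 1.1658; S(2,+2) = 1.2701
Terminal payoffs V(N, j) = max(S_T - K, 0):
  V(2,-2) = 0.000000; V(2,-1) = 0.000000; V(2,+0) = 0.000000; V(2,+1) = 0.000000; V(2,+2) = 0.100135
Backward induction: V(k, j) = exp(-r*dt) * [p_u * V(k+1, j+1) + p_m * V(k+1, j) + p_d * V(k+1, j-1)]
  V(1,-1) = exp(-r*dt) * [p_u*0.000000 + p_m*0.000000 + p_d*0.000000] = 0.000000
  V(1,+0) = exp(-r*dt) * [p_u*0.000000 + p_m*0.000000 + p_d*0.000000] = 0.000000
  V(1,+1) = exp(-r*dt) * [p_u*0.100135 + p_m*0.000000 + p_d*0.000000] = 0.019782
  V(0,+0) = exp(-r*dt) * [p_u*0.019782 + p_m*0.000000 + p_d*0.000000] = 0.003908


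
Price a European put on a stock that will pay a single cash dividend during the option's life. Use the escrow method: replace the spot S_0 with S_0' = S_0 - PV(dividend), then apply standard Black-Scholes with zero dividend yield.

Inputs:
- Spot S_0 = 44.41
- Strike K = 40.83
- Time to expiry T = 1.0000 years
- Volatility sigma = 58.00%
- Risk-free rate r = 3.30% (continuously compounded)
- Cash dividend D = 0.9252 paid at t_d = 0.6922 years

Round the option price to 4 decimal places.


Answer: Price = 7.5972

Derivation:
PV(D) = D * exp(-r * t_d) = 0.9252 * 0.97741632 = 0.90430558
S_0' = S_0 - PV(D) = 44.4100 - 0.90430558 = 43.50569442
d1 = (ln(S_0'/K) + (r + sigma^2/2)*T) / (sigma*sqrt(T)) = 0.45633574
d2 = d1 - sigma*sqrt(T) = -0.12366426
exp(-rT) = 0.96753856
N(-d1) = 0.32407428; N(-d2) = 0.54920944
P = K * exp(-rT) * N(-d2) - S_0' * N(-d1) = 40.8300 * 0.96753856 * 0.54920944 - 43.50569442 * 0.32407428 = 7.5972


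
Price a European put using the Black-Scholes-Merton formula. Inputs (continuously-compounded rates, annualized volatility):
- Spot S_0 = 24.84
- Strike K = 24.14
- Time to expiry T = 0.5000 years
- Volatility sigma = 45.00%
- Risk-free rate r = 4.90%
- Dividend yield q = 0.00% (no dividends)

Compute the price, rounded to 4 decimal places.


Answer: Price = 2.4588

Derivation:
d1 = (ln(S/K) + (r - q + 0.5*sigma^2) * T) / (sigma * sqrt(T)) = 0.32592922
d2 = d1 - sigma * sqrt(T) = 0.00773116
exp(-rT) = 0.97579769; exp(-qT) = 1.00000000
P = K * exp(-rT) * N(-d2) - S_0 * exp(-qT) * N(-d1)
N(-d1) = 0.37223896; N(-d2) = 0.49691574
P = 24.1400 * 0.97579769 * 0.49691574 - 24.8400 * 1.00000000 * 0.37223896 = 2.4588


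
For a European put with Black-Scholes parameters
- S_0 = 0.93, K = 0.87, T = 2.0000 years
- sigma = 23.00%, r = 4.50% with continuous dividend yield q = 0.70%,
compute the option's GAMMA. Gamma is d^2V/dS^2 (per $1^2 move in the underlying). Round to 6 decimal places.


d1 = 0.6013216837; d2 = 0.2760525643
phi(d1) = 0.3329601663; exp(-qT) = 0.9860975443; exp(-rT) = 0.9139311853
Gamma = exp(-qT) * phi(d1) / (S * sigma * sqrt(T)) = 0.9860975443 * 0.3329601663 / (0.9300 * 0.2300 * 1.4142135624) = 1.085391

Answer: Gamma = 1.085391


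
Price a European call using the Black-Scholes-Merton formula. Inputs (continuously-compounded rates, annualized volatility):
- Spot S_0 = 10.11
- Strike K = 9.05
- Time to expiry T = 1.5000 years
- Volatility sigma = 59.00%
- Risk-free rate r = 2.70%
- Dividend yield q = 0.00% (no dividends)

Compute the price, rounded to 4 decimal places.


Answer: Price = 3.4170

Derivation:
d1 = (ln(S/K) + (r - q + 0.5*sigma^2) * T) / (sigma * sqrt(T)) = 0.57062770
d2 = d1 - sigma * sqrt(T) = -0.15197177
exp(-rT) = 0.96030916; exp(-qT) = 1.00000000
C = S_0 * exp(-qT) * N(d1) - K * exp(-rT) * N(d2)
N(d1) = 0.71587398; N(d2) = 0.43960460
C = 10.1100 * 1.00000000 * 0.71587398 - 9.0500 * 0.96030916 * 0.43960460 = 3.4170


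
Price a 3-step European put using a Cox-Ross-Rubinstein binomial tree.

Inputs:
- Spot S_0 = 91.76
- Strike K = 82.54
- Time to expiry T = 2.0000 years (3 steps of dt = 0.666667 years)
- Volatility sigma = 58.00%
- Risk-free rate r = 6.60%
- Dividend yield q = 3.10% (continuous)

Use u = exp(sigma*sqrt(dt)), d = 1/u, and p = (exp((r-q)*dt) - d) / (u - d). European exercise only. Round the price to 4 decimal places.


Answer: Price = V(0,0) = 20.5372

Derivation:
dt = T/N = 0.666667
u = exp(sigma*sqrt(dt)) = 1.605713; d = 1/u = 0.622776
p = (exp((r-q)*dt) - d) / (u - d) = 0.407790
Discount per step: exp(-r*dt) = 0.956954
Stock lattice S(k, i) with i counting down-moves:
  k=0: S(0,0) = 91.7600
  k=1: S(1,0) = 147.3402; S(1,1) = 57.1459
  k=2: S(2,0) = 236.5862; S(2,1) = 91.7600; S(2,2) = 35.5891
  k=3: S(3,0) = 379.8895; S(3,1) = 147.3402; S(3,2) = 57.1459; S(3,3) = 22.1641
Terminal payoffs V(N, i) = max(K - S_T, 0):
  V(3,0) = 0.000000; V(3,1) = 0.000000; V(3,2) = 25.394054; V(3,3) = 60.375932
Backward induction: V(k, i) = exp(-r*dt) * [p * V(k+1, i) + (1-p) * V(k+1, i+1)].
  V(2,0) = exp(-r*dt) * [p*0.000000 + (1-p)*0.000000] = 0.000000
  V(2,1) = exp(-r*dt) * [p*0.000000 + (1-p)*25.394054] = 14.391270
  V(2,2) = exp(-r*dt) * [p*25.394054 + (1-p)*60.375932] = 44.125804
  V(1,0) = exp(-r*dt) * [p*0.000000 + (1-p)*14.391270] = 8.155793
  V(1,1) = exp(-r*dt) * [p*14.391270 + (1-p)*44.125804] = 30.622881
  V(0,0) = exp(-r*dt) * [p*8.155793 + (1-p)*30.622881] = 20.537224


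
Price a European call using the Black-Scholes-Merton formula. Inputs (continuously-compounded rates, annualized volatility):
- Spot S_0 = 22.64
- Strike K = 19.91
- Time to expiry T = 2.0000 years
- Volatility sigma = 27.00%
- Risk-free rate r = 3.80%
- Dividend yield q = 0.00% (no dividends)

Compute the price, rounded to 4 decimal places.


Answer: Price = 5.6331

Derivation:
d1 = (ln(S/K) + (r - q + 0.5*sigma^2) * T) / (sigma * sqrt(T)) = 0.72647662
d2 = d1 - sigma * sqrt(T) = 0.34463896
exp(-rT) = 0.92681621; exp(-qT) = 1.00000000
C = S_0 * exp(-qT) * N(d1) - K * exp(-rT) * N(d2)
N(d1) = 0.76622668; N(d2) = 0.63481709
C = 22.6400 * 1.00000000 * 0.76622668 - 19.9100 * 0.92681621 * 0.63481709 = 5.6331


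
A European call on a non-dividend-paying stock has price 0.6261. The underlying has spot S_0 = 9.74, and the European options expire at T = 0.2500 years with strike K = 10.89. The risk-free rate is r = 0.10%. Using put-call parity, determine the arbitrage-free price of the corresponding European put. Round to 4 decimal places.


Answer: Put price = 1.7734

Derivation:
Put-call parity: C - P = S_0 * exp(-qT) - K * exp(-rT).
S_0 * exp(-qT) = 9.7400 * 1.00000000 = 9.74000000
K * exp(-rT) = 10.8900 * 0.99975003 = 10.88727784
P = C - S*exp(-qT) + K*exp(-rT)
P = 0.6261 - 9.74000000 + 10.88727784 = 1.7734


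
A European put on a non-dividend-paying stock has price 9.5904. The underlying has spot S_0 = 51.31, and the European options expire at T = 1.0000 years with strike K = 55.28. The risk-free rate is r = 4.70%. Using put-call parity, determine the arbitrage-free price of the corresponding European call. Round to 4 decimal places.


Put-call parity: C - P = S_0 * exp(-qT) - K * exp(-rT).
S_0 * exp(-qT) = 51.3100 * 1.00000000 = 51.31000000
K * exp(-rT) = 55.2800 * 0.95408740 = 52.74195134
C = P + S*exp(-qT) - K*exp(-rT)
C = 9.5904 + 51.31000000 - 52.74195134 = 8.1584

Answer: Call price = 8.1584


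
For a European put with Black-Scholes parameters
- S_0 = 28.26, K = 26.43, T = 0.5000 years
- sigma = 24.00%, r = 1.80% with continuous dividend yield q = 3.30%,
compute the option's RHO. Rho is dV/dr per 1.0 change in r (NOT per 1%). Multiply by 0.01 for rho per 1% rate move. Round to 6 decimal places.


Answer: Rho = -5.177518

Derivation:
d1 = 0.4351514427; d2 = 0.2654458152
phi(d1) = 0.3629040073; exp(-qT) = 0.9836353794; exp(-rT) = 0.9910403788
N(-d2) = 0.3953330231
Rho = -K*T*exp(-rT)*N(-d2) = -26.4300 * 0.5000 * 0.9910403788 * 0.3953330231 = -5.177518


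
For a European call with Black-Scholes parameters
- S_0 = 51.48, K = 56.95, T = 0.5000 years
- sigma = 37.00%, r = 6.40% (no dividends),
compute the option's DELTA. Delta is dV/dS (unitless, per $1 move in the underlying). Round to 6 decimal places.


Answer: Delta = 0.447159

Derivation:
d1 = -0.1328416939; d2 = -0.3944712030
phi(d1) = 0.3954377139; exp(-qT) = 1.0000000000; exp(-rT) = 0.9685065821
N(d1) = 0.4471592898
Delta = exp(-qT) * N(d1) = 1.0000000000 * 0.4471592898 = 0.447159


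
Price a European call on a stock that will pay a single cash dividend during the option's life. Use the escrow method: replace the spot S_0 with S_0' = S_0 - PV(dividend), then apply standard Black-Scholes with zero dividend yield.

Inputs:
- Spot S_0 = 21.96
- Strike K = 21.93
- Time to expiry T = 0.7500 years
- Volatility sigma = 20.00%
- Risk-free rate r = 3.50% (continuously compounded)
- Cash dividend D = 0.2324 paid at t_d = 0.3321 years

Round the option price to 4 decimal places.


PV(D) = D * exp(-r * t_d) = 0.2324 * 0.98844379 = 0.22971434
S_0' = S_0 - PV(D) = 21.9600 - 0.22971434 = 21.73028566
d1 = (ln(S_0'/K) + (r + sigma^2/2)*T) / (sigma*sqrt(T)) = 0.18533739
d2 = d1 - sigma*sqrt(T) = 0.01213231
exp(-rT) = 0.97409154
N(d1) = 0.57351779; N(d2) = 0.50483997
C = S_0' * N(d1) - K * exp(-rT) * N(d2) = 21.73028566 * 0.57351779 - 21.9300 * 0.97409154 * 0.50483997 = 1.6784

Answer: Price = 1.6784


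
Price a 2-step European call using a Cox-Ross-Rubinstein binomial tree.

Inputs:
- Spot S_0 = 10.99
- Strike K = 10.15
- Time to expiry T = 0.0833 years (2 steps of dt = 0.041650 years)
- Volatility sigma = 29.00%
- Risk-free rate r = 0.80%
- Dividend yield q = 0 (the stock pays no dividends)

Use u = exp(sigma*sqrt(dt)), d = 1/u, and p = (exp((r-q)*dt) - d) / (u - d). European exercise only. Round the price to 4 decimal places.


Answer: Price = V(0,0) = 0.9481

Derivation:
dt = T/N = 0.041650
u = exp(sigma*sqrt(dt)) = 1.060971; d = 1/u = 0.942533
p = (exp((r-q)*dt) - d) / (u - d) = 0.488022
Discount per step: exp(-r*dt) = 0.999667
Stock lattice S(k, i) with i counting down-moves:
  k=0: S(0,0) = 10.9900
  k=1: S(1,0) = 11.6601; S(1,1) = 10.3584
  k=2: S(2,0) = 12.3710; S(2,1) = 10.9900; S(2,2) = 9.7632
Terminal payoffs V(N, i) = max(S_T - K, 0):
  V(2,0) = 2.220988; V(2,1) = 0.840000; V(2,2) = 0.000000
Backward induction: V(k, i) = exp(-r*dt) * [p * V(k+1, i) + (1-p) * V(k+1, i+1)].
  V(1,0) = exp(-r*dt) * [p*2.220988 + (1-p)*0.840000] = 1.513448
  V(1,1) = exp(-r*dt) * [p*0.840000 + (1-p)*0.000000] = 0.409802
  V(0,0) = exp(-r*dt) * [p*1.513448 + (1-p)*0.409802] = 0.948090


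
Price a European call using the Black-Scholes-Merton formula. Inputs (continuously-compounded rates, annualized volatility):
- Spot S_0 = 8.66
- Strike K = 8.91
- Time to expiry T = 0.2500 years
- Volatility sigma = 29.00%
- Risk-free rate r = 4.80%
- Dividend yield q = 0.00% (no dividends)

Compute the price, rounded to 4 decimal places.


Answer: Price = 0.4360

Derivation:
d1 = (ln(S/K) + (r - q + 0.5*sigma^2) * T) / (sigma * sqrt(T)) = -0.04101392
d2 = d1 - sigma * sqrt(T) = -0.18601392
exp(-rT) = 0.98807171; exp(-qT) = 1.00000000
C = S_0 * exp(-qT) * N(d1) - K * exp(-rT) * N(d2)
N(d1) = 0.48364240; N(d2) = 0.42621692
C = 8.6600 * 1.00000000 * 0.48364240 - 8.9100 * 0.98807171 * 0.42621692 = 0.4360


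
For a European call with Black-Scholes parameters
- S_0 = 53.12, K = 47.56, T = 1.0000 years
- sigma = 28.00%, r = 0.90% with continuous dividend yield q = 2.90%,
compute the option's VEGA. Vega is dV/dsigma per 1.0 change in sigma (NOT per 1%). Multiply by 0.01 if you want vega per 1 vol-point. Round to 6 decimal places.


d1 = 0.4634336905; d2 = 0.1834336905
phi(d1) = 0.3583217598; exp(-qT) = 0.9714164645; exp(-rT) = 0.9910403788
Vega = S * exp(-qT) * phi(d1) * sqrt(T) = 53.1200 * 0.9714164645 * 0.3583217598 * 1.0000000000 = 18.489991

Answer: Vega = 18.489991


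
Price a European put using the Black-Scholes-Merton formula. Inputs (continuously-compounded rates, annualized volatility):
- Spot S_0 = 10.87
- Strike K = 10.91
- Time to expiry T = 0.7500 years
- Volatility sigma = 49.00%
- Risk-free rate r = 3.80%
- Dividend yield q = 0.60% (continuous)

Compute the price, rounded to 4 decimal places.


d1 = (ln(S/K) + (r - q + 0.5*sigma^2) * T) / (sigma * sqrt(T)) = 0.26007721
d2 = d1 - sigma * sqrt(T) = -0.16427524
exp(-rT) = 0.97190229; exp(-qT) = 0.99551011
P = K * exp(-rT) * N(-d2) - S_0 * exp(-qT) * N(-d1)
N(-d1) = 0.39740211; N(-d2) = 0.56524276
P = 10.9100 * 0.97190229 * 0.56524276 - 10.8700 * 0.99551011 * 0.39740211 = 1.6932

Answer: Price = 1.6932


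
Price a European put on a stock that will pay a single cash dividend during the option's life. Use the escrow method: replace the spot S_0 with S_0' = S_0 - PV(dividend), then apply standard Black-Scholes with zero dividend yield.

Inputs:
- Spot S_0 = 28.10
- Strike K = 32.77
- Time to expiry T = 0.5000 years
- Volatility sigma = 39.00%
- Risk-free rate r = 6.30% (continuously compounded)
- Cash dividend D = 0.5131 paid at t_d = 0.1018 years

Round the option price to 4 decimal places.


PV(D) = D * exp(-r * t_d) = 0.5131 * 0.99360712 = 0.50981981
S_0' = S_0 - PV(D) = 28.1000 - 0.50981981 = 27.59018019
d1 = (ln(S_0'/K) + (r + sigma^2/2)*T) / (sigma*sqrt(T)) = -0.37178784
d2 = d1 - sigma*sqrt(T) = -0.64755948
exp(-rT) = 0.96899096
N(-d1) = 0.64497459; N(-d2) = 0.74136504
P = K * exp(-rT) * N(-d2) - S_0' * N(-d1) = 32.7700 * 0.96899096 * 0.74136504 - 27.59018019 * 0.64497459 = 5.7462

Answer: Price = 5.7462


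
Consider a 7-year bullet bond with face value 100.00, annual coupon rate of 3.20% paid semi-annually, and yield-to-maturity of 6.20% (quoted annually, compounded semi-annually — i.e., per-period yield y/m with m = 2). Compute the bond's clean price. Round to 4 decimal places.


Coupon per period c = face * coupon_rate / m = 1.600000
Periods per year m = 2; per-period yield y/m = 0.031000
Number of cashflows N = 14
Cashflows (t years, CF_t, discount factor 1/(1+y/m)^(m*t), PV):
  t = 0.5000: CF_t = 1.600000, DF = 0.969932, PV = 1.551891
  t = 1.0000: CF_t = 1.600000, DF = 0.940768, PV = 1.505229
  t = 1.5000: CF_t = 1.600000, DF = 0.912481, PV = 1.459970
  t = 2.0000: CF_t = 1.600000, DF = 0.885045, PV = 1.416072
  t = 2.5000: CF_t = 1.600000, DF = 0.858434, PV = 1.373494
  t = 3.0000: CF_t = 1.600000, DF = 0.832622, PV = 1.332196
  t = 3.5000: CF_t = 1.600000, DF = 0.807587, PV = 1.292139
  t = 4.0000: CF_t = 1.600000, DF = 0.783305, PV = 1.253287
  t = 4.5000: CF_t = 1.600000, DF = 0.759752, PV = 1.215604
  t = 5.0000: CF_t = 1.600000, DF = 0.736908, PV = 1.179053
  t = 5.5000: CF_t = 1.600000, DF = 0.714751, PV = 1.143601
  t = 6.0000: CF_t = 1.600000, DF = 0.693260, PV = 1.109216
  t = 6.5000: CF_t = 1.600000, DF = 0.672415, PV = 1.075864
  t = 7.0000: CF_t = 101.600000, DF = 0.652197, PV = 66.263198
Price P = sum_t PV_t = 83.170815

Answer: Price = 83.1708


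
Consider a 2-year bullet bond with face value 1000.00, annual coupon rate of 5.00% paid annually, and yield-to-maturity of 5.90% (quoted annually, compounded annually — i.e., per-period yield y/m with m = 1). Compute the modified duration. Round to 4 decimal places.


Answer: Modified duration = 1.8432

Derivation:
Coupon per period c = face * coupon_rate / m = 50.000000
Periods per year m = 1; per-period yield y/m = 0.059000
Number of cashflows N = 2
Cashflows (t years, CF_t, discount factor 1/(1+y/m)^(m*t), PV):
  t = 1.0000: CF_t = 50.000000, DF = 0.944287, PV = 47.214353
  t = 2.0000: CF_t = 1050.000000, DF = 0.891678, PV = 936.261961
Price P = sum_t PV_t = 983.476314
First compute Macaulay numerator sum_t t * PV_t:
  t * PV_t at t = 1.0000: 47.214353
  t * PV_t at t = 2.0000: 1872.523921
Macaulay duration D = 1919.738275 / 983.476314 = 1.951992
Modified duration = D / (1 + y/m) = 1.951992 / (1 + 0.059000) = 1.843241


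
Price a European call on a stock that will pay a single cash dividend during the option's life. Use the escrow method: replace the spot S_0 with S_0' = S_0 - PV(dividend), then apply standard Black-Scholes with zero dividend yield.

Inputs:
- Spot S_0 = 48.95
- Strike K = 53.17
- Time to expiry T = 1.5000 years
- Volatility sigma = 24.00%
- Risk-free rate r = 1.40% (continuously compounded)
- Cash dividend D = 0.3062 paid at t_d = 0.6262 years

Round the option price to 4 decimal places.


PV(D) = D * exp(-r * t_d) = 0.3062 * 0.99127152 = 0.30352734
S_0' = S_0 - PV(D) = 48.9500 - 0.30352734 = 48.64647266
d1 = (ln(S_0'/K) + (r + sigma^2/2)*T) / (sigma*sqrt(T)) = -0.08408223
d2 = d1 - sigma*sqrt(T) = -0.37802099
exp(-rT) = 0.97921896
N(d1) = 0.46649553; N(d2) = 0.35270750
C = S_0' * N(d1) - K * exp(-rT) * N(d2) = 48.64647266 * 0.46649553 - 53.1700 * 0.97921896 * 0.35270750 = 4.3296

Answer: Price = 4.3296


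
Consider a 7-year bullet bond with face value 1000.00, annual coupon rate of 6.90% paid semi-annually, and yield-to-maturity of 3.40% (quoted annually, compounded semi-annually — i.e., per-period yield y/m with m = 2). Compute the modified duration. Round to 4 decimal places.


Coupon per period c = face * coupon_rate / m = 34.500000
Periods per year m = 2; per-period yield y/m = 0.017000
Number of cashflows N = 14
Cashflows (t years, CF_t, discount factor 1/(1+y/m)^(m*t), PV):
  t = 0.5000: CF_t = 34.500000, DF = 0.983284, PV = 33.923304
  t = 1.0000: CF_t = 34.500000, DF = 0.966848, PV = 33.356248
  t = 1.5000: CF_t = 34.500000, DF = 0.950686, PV = 32.798670
  t = 2.0000: CF_t = 34.500000, DF = 0.934795, PV = 32.250413
  t = 2.5000: CF_t = 34.500000, DF = 0.919169, PV = 31.711321
  t = 3.0000: CF_t = 34.500000, DF = 0.903804, PV = 31.181240
  t = 3.5000: CF_t = 34.500000, DF = 0.888696, PV = 30.660019
  t = 4.0000: CF_t = 34.500000, DF = 0.873841, PV = 30.147512
  t = 4.5000: CF_t = 34.500000, DF = 0.859234, PV = 29.643571
  t = 5.0000: CF_t = 34.500000, DF = 0.844871, PV = 29.148054
  t = 5.5000: CF_t = 34.500000, DF = 0.830748, PV = 28.660820
  t = 6.0000: CF_t = 34.500000, DF = 0.816862, PV = 28.181731
  t = 6.5000: CF_t = 34.500000, DF = 0.803207, PV = 27.710650
  t = 7.0000: CF_t = 1034.500000, DF = 0.789781, PV = 817.028402
Price P = sum_t PV_t = 1216.401954
First compute Macaulay numerator sum_t t * PV_t:
  t * PV_t at t = 0.5000: 16.961652
  t * PV_t at t = 1.0000: 33.356248
  t * PV_t at t = 1.5000: 49.198005
  t * PV_t at t = 2.0000: 64.500826
  t * PV_t at t = 2.5000: 79.278302
  t * PV_t at t = 3.0000: 93.543719
  t * PV_t at t = 3.5000: 107.310068
  t * PV_t at t = 4.0000: 120.590047
  t * PV_t at t = 4.5000: 133.396069
  t * PV_t at t = 5.0000: 145.740270
  t * PV_t at t = 5.5000: 157.634510
  t * PV_t at t = 6.0000: 169.090384
  t * PV_t at t = 6.5000: 180.119223
  t * PV_t at t = 7.0000: 5719.198815
Macaulay duration D = 7069.918138 / 1216.401954 = 5.812156
Modified duration = D / (1 + y/m) = 5.812156 / (1 + 0.017000) = 5.715001

Answer: Modified duration = 5.7150


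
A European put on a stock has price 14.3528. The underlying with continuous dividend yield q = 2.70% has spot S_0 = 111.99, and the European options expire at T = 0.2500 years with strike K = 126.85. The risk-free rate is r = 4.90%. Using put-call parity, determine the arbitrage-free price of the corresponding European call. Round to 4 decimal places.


Answer: Call price = 0.2838

Derivation:
Put-call parity: C - P = S_0 * exp(-qT) - K * exp(-rT).
S_0 * exp(-qT) = 111.9900 * 0.99327273 = 111.23661304
K * exp(-rT) = 126.8500 * 0.98782473 = 125.30556647
C = P + S*exp(-qT) - K*exp(-rT)
C = 14.3528 + 111.23661304 - 125.30556647 = 0.2838


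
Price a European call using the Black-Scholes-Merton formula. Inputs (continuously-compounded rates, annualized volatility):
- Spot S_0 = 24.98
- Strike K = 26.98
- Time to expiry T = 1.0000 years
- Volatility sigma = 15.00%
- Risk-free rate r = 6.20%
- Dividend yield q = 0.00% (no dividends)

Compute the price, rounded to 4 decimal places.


Answer: Price = 1.3232

Derivation:
d1 = (ln(S/K) + (r - q + 0.5*sigma^2) * T) / (sigma * sqrt(T)) = -0.02513564
d2 = d1 - sigma * sqrt(T) = -0.17513564
exp(-rT) = 0.93988289; exp(-qT) = 1.00000000
C = S_0 * exp(-qT) * N(d1) - K * exp(-rT) * N(d2)
N(d1) = 0.48997339; N(d2) = 0.43048653
C = 24.9800 * 1.00000000 * 0.48997339 - 26.9800 * 0.93988289 * 0.43048653 = 1.3232
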